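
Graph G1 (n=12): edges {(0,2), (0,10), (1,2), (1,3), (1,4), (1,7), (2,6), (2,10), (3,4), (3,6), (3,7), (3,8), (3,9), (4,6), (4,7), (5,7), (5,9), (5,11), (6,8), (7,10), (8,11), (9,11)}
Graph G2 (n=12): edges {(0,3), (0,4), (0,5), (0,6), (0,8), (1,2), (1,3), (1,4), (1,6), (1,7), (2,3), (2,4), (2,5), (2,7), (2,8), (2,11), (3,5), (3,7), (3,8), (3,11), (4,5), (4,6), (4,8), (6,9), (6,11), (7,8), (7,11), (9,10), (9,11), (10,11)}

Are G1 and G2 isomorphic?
No, not isomorphic

The graphs are NOT isomorphic.

Degrees in G1: deg(0)=2, deg(1)=4, deg(2)=4, deg(3)=6, deg(4)=4, deg(5)=3, deg(6)=4, deg(7)=5, deg(8)=3, deg(9)=3, deg(10)=3, deg(11)=3.
Sorted degree sequence of G1: [6, 5, 4, 4, 4, 4, 3, 3, 3, 3, 3, 2].
Degrees in G2: deg(0)=5, deg(1)=5, deg(2)=7, deg(3)=7, deg(4)=6, deg(5)=4, deg(6)=5, deg(7)=5, deg(8)=5, deg(9)=3, deg(10)=2, deg(11)=6.
Sorted degree sequence of G2: [7, 7, 6, 6, 5, 5, 5, 5, 5, 4, 3, 2].
The (sorted) degree sequence is an isomorphism invariant, so since G1 and G2 have different degree sequences they cannot be isomorphic.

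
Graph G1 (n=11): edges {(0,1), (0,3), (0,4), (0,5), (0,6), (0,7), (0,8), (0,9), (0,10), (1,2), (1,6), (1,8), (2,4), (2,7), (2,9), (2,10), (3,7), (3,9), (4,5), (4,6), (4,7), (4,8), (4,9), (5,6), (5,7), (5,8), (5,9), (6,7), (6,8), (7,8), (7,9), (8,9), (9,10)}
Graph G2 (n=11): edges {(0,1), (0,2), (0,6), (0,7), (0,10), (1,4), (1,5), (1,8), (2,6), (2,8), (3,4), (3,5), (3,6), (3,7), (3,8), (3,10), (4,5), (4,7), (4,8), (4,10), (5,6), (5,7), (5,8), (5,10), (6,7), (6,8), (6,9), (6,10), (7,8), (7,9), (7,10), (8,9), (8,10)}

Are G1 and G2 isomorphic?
Yes, isomorphic

The graphs are isomorphic.
One valid mapping φ: V(G1) → V(G2): 0→8, 1→1, 2→0, 3→9, 4→10, 5→3, 6→4, 7→7, 8→5, 9→6, 10→2

Verify φ preserves adjacency — for each edge of G1, its image is an edge of G2:
  (0,1) → (φ(0),φ(1)) = (1,8) ∈ E(G2) ✓
  (0,3) → (φ(0),φ(3)) = (8,9) ∈ E(G2) ✓
  (0,4) → (φ(0),φ(4)) = (8,10) ∈ E(G2) ✓
  (0,5) → (φ(0),φ(5)) = (3,8) ∈ E(G2) ✓
  (0,6) → (φ(0),φ(6)) = (4,8) ∈ E(G2) ✓
  (0,7) → (φ(0),φ(7)) = (7,8) ∈ E(G2) ✓
  (0,8) → (φ(0),φ(8)) = (5,8) ∈ E(G2) ✓
  (0,9) → (φ(0),φ(9)) = (6,8) ∈ E(G2) ✓
  (0,10) → (φ(0),φ(10)) = (2,8) ∈ E(G2) ✓
  (1,2) → (φ(1),φ(2)) = (0,1) ∈ E(G2) ✓
  (1,6) → (φ(1),φ(6)) = (1,4) ∈ E(G2) ✓
  (1,8) → (φ(1),φ(8)) = (1,5) ∈ E(G2) ✓
  (2,4) → (φ(2),φ(4)) = (0,10) ∈ E(G2) ✓
  (2,7) → (φ(2),φ(7)) = (0,7) ∈ E(G2) ✓
  (2,9) → (φ(2),φ(9)) = (0,6) ∈ E(G2) ✓
  (2,10) → (φ(2),φ(10)) = (0,2) ∈ E(G2) ✓
  (3,7) → (φ(3),φ(7)) = (7,9) ∈ E(G2) ✓
  (3,9) → (φ(3),φ(9)) = (6,9) ∈ E(G2) ✓
  (4,5) → (φ(4),φ(5)) = (3,10) ∈ E(G2) ✓
  (4,6) → (φ(4),φ(6)) = (4,10) ∈ E(G2) ✓
  (4,7) → (φ(4),φ(7)) = (7,10) ∈ E(G2) ✓
  (4,8) → (φ(4),φ(8)) = (5,10) ∈ E(G2) ✓
  (4,9) → (φ(4),φ(9)) = (6,10) ∈ E(G2) ✓
  (5,6) → (φ(5),φ(6)) = (3,4) ∈ E(G2) ✓
  (5,7) → (φ(5),φ(7)) = (3,7) ∈ E(G2) ✓
  (5,8) → (φ(5),φ(8)) = (3,5) ∈ E(G2) ✓
  (5,9) → (φ(5),φ(9)) = (3,6) ∈ E(G2) ✓
  (6,7) → (φ(6),φ(7)) = (4,7) ∈ E(G2) ✓
  (6,8) → (φ(6),φ(8)) = (4,5) ∈ E(G2) ✓
  (7,8) → (φ(7),φ(8)) = (5,7) ∈ E(G2) ✓
  (7,9) → (φ(7),φ(9)) = (6,7) ∈ E(G2) ✓
  (8,9) → (φ(8),φ(9)) = (5,6) ∈ E(G2) ✓
  (9,10) → (φ(9),φ(10)) = (2,6) ∈ E(G2) ✓
All 33 edges of G1 map to edges of G2, and |E(G1)| = |E(G2)| = 33, so φ is a bijection on edges as well as vertices. Hence G1 ≅ G2.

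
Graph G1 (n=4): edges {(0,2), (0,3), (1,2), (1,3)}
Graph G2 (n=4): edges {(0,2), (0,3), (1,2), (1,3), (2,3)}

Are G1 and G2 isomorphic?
No, not isomorphic

The graphs are NOT isomorphic.

Counting edges: G1 has 4 edge(s); G2 has 5 edge(s).
Edge count is an isomorphism invariant (a bijection on vertices induces a bijection on edges), so differing edge counts rule out isomorphism.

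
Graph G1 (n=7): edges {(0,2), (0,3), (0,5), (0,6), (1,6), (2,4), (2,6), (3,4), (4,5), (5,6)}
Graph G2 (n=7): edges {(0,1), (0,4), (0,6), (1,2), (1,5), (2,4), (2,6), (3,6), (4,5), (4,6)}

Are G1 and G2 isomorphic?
Yes, isomorphic

The graphs are isomorphic.
One valid mapping φ: V(G1) → V(G2): 0→4, 1→3, 2→2, 3→5, 4→1, 5→0, 6→6

Verify φ preserves adjacency — for each edge of G1, its image is an edge of G2:
  (0,2) → (φ(0),φ(2)) = (2,4) ∈ E(G2) ✓
  (0,3) → (φ(0),φ(3)) = (4,5) ∈ E(G2) ✓
  (0,5) → (φ(0),φ(5)) = (0,4) ∈ E(G2) ✓
  (0,6) → (φ(0),φ(6)) = (4,6) ∈ E(G2) ✓
  (1,6) → (φ(1),φ(6)) = (3,6) ∈ E(G2) ✓
  (2,4) → (φ(2),φ(4)) = (1,2) ∈ E(G2) ✓
  (2,6) → (φ(2),φ(6)) = (2,6) ∈ E(G2) ✓
  (3,4) → (φ(3),φ(4)) = (1,5) ∈ E(G2) ✓
  (4,5) → (φ(4),φ(5)) = (0,1) ∈ E(G2) ✓
  (5,6) → (φ(5),φ(6)) = (0,6) ∈ E(G2) ✓
All 10 edges of G1 map to edges of G2, and |E(G1)| = |E(G2)| = 10, so φ is a bijection on edges as well as vertices. Hence G1 ≅ G2.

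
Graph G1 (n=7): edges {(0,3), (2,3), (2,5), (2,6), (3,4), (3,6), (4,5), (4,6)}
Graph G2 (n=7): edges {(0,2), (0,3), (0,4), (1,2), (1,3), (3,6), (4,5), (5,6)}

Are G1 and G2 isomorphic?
No, not isomorphic

The graphs are NOT isomorphic.

Connected components of G1: 2 component(s) with vertex sets [[1], [0, 2, 3, 4, 5, 6]], sizes [1, 6].
Connected components of G2: 1 component(s) with vertex sets [[0, 1, 2, 3, 4, 5, 6]], sizes [7].
The number of connected components (and the multiset of component sizes) is an isomorphism invariant — an isomorphism maps each component of G1 bijectively onto a component of G2. Since G1 has 2 component(s) and G2 has 1, they cannot be isomorphic.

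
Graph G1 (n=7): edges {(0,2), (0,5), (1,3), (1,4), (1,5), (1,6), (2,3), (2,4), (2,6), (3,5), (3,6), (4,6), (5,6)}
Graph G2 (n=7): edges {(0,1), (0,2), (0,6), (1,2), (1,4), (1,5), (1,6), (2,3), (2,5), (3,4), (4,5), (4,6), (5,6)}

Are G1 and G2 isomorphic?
Yes, isomorphic

The graphs are isomorphic.
One valid mapping φ: V(G1) → V(G2): 0→3, 1→6, 2→2, 3→5, 4→0, 5→4, 6→1

Verify φ preserves adjacency — for each edge of G1, its image is an edge of G2:
  (0,2) → (φ(0),φ(2)) = (2,3) ∈ E(G2) ✓
  (0,5) → (φ(0),φ(5)) = (3,4) ∈ E(G2) ✓
  (1,3) → (φ(1),φ(3)) = (5,6) ∈ E(G2) ✓
  (1,4) → (φ(1),φ(4)) = (0,6) ∈ E(G2) ✓
  (1,5) → (φ(1),φ(5)) = (4,6) ∈ E(G2) ✓
  (1,6) → (φ(1),φ(6)) = (1,6) ∈ E(G2) ✓
  (2,3) → (φ(2),φ(3)) = (2,5) ∈ E(G2) ✓
  (2,4) → (φ(2),φ(4)) = (0,2) ∈ E(G2) ✓
  (2,6) → (φ(2),φ(6)) = (1,2) ∈ E(G2) ✓
  (3,5) → (φ(3),φ(5)) = (4,5) ∈ E(G2) ✓
  (3,6) → (φ(3),φ(6)) = (1,5) ∈ E(G2) ✓
  (4,6) → (φ(4),φ(6)) = (0,1) ∈ E(G2) ✓
  (5,6) → (φ(5),φ(6)) = (1,4) ∈ E(G2) ✓
All 13 edges of G1 map to edges of G2, and |E(G1)| = |E(G2)| = 13, so φ is a bijection on edges as well as vertices. Hence G1 ≅ G2.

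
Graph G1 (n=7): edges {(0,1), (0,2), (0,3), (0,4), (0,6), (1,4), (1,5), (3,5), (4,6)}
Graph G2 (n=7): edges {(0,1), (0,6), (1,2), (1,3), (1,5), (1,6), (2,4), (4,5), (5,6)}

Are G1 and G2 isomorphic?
Yes, isomorphic

The graphs are isomorphic.
One valid mapping φ: V(G1) → V(G2): 0→1, 1→5, 2→3, 3→2, 4→6, 5→4, 6→0

Verify φ preserves adjacency — for each edge of G1, its image is an edge of G2:
  (0,1) → (φ(0),φ(1)) = (1,5) ∈ E(G2) ✓
  (0,2) → (φ(0),φ(2)) = (1,3) ∈ E(G2) ✓
  (0,3) → (φ(0),φ(3)) = (1,2) ∈ E(G2) ✓
  (0,4) → (φ(0),φ(4)) = (1,6) ∈ E(G2) ✓
  (0,6) → (φ(0),φ(6)) = (0,1) ∈ E(G2) ✓
  (1,4) → (φ(1),φ(4)) = (5,6) ∈ E(G2) ✓
  (1,5) → (φ(1),φ(5)) = (4,5) ∈ E(G2) ✓
  (3,5) → (φ(3),φ(5)) = (2,4) ∈ E(G2) ✓
  (4,6) → (φ(4),φ(6)) = (0,6) ∈ E(G2) ✓
All 9 edges of G1 map to edges of G2, and |E(G1)| = |E(G2)| = 9, so φ is a bijection on edges as well as vertices. Hence G1 ≅ G2.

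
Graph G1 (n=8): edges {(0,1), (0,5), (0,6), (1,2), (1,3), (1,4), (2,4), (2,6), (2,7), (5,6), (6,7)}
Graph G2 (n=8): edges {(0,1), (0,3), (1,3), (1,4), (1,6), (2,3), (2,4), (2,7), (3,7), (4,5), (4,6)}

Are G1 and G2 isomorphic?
Yes, isomorphic

The graphs are isomorphic.
One valid mapping φ: V(G1) → V(G2): 0→2, 1→4, 2→1, 3→5, 4→6, 5→7, 6→3, 7→0

Verify φ preserves adjacency — for each edge of G1, its image is an edge of G2:
  (0,1) → (φ(0),φ(1)) = (2,4) ∈ E(G2) ✓
  (0,5) → (φ(0),φ(5)) = (2,7) ∈ E(G2) ✓
  (0,6) → (φ(0),φ(6)) = (2,3) ∈ E(G2) ✓
  (1,2) → (φ(1),φ(2)) = (1,4) ∈ E(G2) ✓
  (1,3) → (φ(1),φ(3)) = (4,5) ∈ E(G2) ✓
  (1,4) → (φ(1),φ(4)) = (4,6) ∈ E(G2) ✓
  (2,4) → (φ(2),φ(4)) = (1,6) ∈ E(G2) ✓
  (2,6) → (φ(2),φ(6)) = (1,3) ∈ E(G2) ✓
  (2,7) → (φ(2),φ(7)) = (0,1) ∈ E(G2) ✓
  (5,6) → (φ(5),φ(6)) = (3,7) ∈ E(G2) ✓
  (6,7) → (φ(6),φ(7)) = (0,3) ∈ E(G2) ✓
All 11 edges of G1 map to edges of G2, and |E(G1)| = |E(G2)| = 11, so φ is a bijection on edges as well as vertices. Hence G1 ≅ G2.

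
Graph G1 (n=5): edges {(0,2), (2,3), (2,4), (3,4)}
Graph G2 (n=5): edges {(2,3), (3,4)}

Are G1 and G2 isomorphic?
No, not isomorphic

The graphs are NOT isomorphic.

Connected components of G1: 2 component(s) with vertex sets [[1], [0, 2, 3, 4]], sizes [1, 4].
Connected components of G2: 3 component(s) with vertex sets [[0], [1], [2, 3, 4]], sizes [1, 1, 3].
The number of connected components (and the multiset of component sizes) is an isomorphism invariant — an isomorphism maps each component of G1 bijectively onto a component of G2. Since G1 has 2 component(s) and G2 has 3, they cannot be isomorphic.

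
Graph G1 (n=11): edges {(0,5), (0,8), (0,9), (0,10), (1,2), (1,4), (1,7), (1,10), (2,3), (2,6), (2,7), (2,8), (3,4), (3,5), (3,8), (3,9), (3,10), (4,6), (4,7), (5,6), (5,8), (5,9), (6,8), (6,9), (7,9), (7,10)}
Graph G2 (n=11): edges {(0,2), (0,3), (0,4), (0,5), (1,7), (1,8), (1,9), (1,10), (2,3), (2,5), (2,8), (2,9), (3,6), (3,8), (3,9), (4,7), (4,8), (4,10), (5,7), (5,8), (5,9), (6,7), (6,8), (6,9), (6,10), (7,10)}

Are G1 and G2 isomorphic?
Yes, isomorphic

The graphs are isomorphic.
One valid mapping φ: V(G1) → V(G2): 0→0, 1→10, 2→6, 3→8, 4→1, 5→2, 6→9, 7→7, 8→3, 9→5, 10→4

Verify φ preserves adjacency — for each edge of G1, its image is an edge of G2:
  (0,5) → (φ(0),φ(5)) = (0,2) ∈ E(G2) ✓
  (0,8) → (φ(0),φ(8)) = (0,3) ∈ E(G2) ✓
  (0,9) → (φ(0),φ(9)) = (0,5) ∈ E(G2) ✓
  (0,10) → (φ(0),φ(10)) = (0,4) ∈ E(G2) ✓
  (1,2) → (φ(1),φ(2)) = (6,10) ∈ E(G2) ✓
  (1,4) → (φ(1),φ(4)) = (1,10) ∈ E(G2) ✓
  (1,7) → (φ(1),φ(7)) = (7,10) ∈ E(G2) ✓
  (1,10) → (φ(1),φ(10)) = (4,10) ∈ E(G2) ✓
  (2,3) → (φ(2),φ(3)) = (6,8) ∈ E(G2) ✓
  (2,6) → (φ(2),φ(6)) = (6,9) ∈ E(G2) ✓
  (2,7) → (φ(2),φ(7)) = (6,7) ∈ E(G2) ✓
  (2,8) → (φ(2),φ(8)) = (3,6) ∈ E(G2) ✓
  (3,4) → (φ(3),φ(4)) = (1,8) ∈ E(G2) ✓
  (3,5) → (φ(3),φ(5)) = (2,8) ∈ E(G2) ✓
  (3,8) → (φ(3),φ(8)) = (3,8) ∈ E(G2) ✓
  (3,9) → (φ(3),φ(9)) = (5,8) ∈ E(G2) ✓
  (3,10) → (φ(3),φ(10)) = (4,8) ∈ E(G2) ✓
  (4,6) → (φ(4),φ(6)) = (1,9) ∈ E(G2) ✓
  (4,7) → (φ(4),φ(7)) = (1,7) ∈ E(G2) ✓
  (5,6) → (φ(5),φ(6)) = (2,9) ∈ E(G2) ✓
  (5,8) → (φ(5),φ(8)) = (2,3) ∈ E(G2) ✓
  (5,9) → (φ(5),φ(9)) = (2,5) ∈ E(G2) ✓
  (6,8) → (φ(6),φ(8)) = (3,9) ∈ E(G2) ✓
  (6,9) → (φ(6),φ(9)) = (5,9) ∈ E(G2) ✓
  (7,9) → (φ(7),φ(9)) = (5,7) ∈ E(G2) ✓
  (7,10) → (φ(7),φ(10)) = (4,7) ∈ E(G2) ✓
All 26 edges of G1 map to edges of G2, and |E(G1)| = |E(G2)| = 26, so φ is a bijection on edges as well as vertices. Hence G1 ≅ G2.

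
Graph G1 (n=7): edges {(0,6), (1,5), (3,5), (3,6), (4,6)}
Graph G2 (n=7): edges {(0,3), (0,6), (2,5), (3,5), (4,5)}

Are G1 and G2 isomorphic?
Yes, isomorphic

The graphs are isomorphic.
One valid mapping φ: V(G1) → V(G2): 0→4, 1→6, 2→1, 3→3, 4→2, 5→0, 6→5

Verify φ preserves adjacency — for each edge of G1, its image is an edge of G2:
  (0,6) → (φ(0),φ(6)) = (4,5) ∈ E(G2) ✓
  (1,5) → (φ(1),φ(5)) = (0,6) ∈ E(G2) ✓
  (3,5) → (φ(3),φ(5)) = (0,3) ∈ E(G2) ✓
  (3,6) → (φ(3),φ(6)) = (3,5) ∈ E(G2) ✓
  (4,6) → (φ(4),φ(6)) = (2,5) ∈ E(G2) ✓
All 5 edges of G1 map to edges of G2, and |E(G1)| = |E(G2)| = 5, so φ is a bijection on edges as well as vertices. Hence G1 ≅ G2.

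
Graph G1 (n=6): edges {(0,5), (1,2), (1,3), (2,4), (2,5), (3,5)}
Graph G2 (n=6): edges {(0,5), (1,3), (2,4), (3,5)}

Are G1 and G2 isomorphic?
No, not isomorphic

The graphs are NOT isomorphic.

Counting edges: G1 has 6 edge(s); G2 has 4 edge(s).
Edge count is an isomorphism invariant (a bijection on vertices induces a bijection on edges), so differing edge counts rule out isomorphism.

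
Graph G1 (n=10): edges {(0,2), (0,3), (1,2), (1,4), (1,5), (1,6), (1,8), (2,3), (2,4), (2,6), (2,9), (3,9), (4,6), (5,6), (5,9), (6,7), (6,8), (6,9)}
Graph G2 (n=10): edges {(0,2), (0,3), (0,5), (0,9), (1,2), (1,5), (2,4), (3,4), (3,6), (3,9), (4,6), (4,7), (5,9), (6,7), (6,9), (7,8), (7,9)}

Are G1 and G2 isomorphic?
No, not isomorphic

The graphs are NOT isomorphic.

Counting triangles (3-cliques): G1 has 10, G2 has 6.
Triangle count is an isomorphism invariant, so differing triangle counts rule out isomorphism.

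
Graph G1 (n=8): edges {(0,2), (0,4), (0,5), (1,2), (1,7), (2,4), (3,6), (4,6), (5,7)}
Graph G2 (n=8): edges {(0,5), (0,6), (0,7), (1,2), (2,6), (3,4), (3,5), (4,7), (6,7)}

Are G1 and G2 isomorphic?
Yes, isomorphic

The graphs are isomorphic.
One valid mapping φ: V(G1) → V(G2): 0→0, 1→4, 2→7, 3→1, 4→6, 5→5, 6→2, 7→3

Verify φ preserves adjacency — for each edge of G1, its image is an edge of G2:
  (0,2) → (φ(0),φ(2)) = (0,7) ∈ E(G2) ✓
  (0,4) → (φ(0),φ(4)) = (0,6) ∈ E(G2) ✓
  (0,5) → (φ(0),φ(5)) = (0,5) ∈ E(G2) ✓
  (1,2) → (φ(1),φ(2)) = (4,7) ∈ E(G2) ✓
  (1,7) → (φ(1),φ(7)) = (3,4) ∈ E(G2) ✓
  (2,4) → (φ(2),φ(4)) = (6,7) ∈ E(G2) ✓
  (3,6) → (φ(3),φ(6)) = (1,2) ∈ E(G2) ✓
  (4,6) → (φ(4),φ(6)) = (2,6) ∈ E(G2) ✓
  (5,7) → (φ(5),φ(7)) = (3,5) ∈ E(G2) ✓
All 9 edges of G1 map to edges of G2, and |E(G1)| = |E(G2)| = 9, so φ is a bijection on edges as well as vertices. Hence G1 ≅ G2.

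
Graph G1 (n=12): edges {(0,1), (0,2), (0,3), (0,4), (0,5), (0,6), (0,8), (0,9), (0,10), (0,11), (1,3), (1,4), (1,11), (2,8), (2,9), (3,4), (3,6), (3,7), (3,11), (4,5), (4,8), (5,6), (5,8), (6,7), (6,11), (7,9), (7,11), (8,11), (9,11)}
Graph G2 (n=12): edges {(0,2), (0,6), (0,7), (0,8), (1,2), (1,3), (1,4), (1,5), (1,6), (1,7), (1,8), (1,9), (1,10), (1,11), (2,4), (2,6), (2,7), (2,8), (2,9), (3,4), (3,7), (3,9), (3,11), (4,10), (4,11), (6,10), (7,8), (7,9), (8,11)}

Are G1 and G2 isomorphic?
Yes, isomorphic

The graphs are isomorphic.
One valid mapping φ: V(G1) → V(G2): 0→1, 1→9, 2→10, 3→7, 4→3, 5→11, 6→8, 7→0, 8→4, 9→6, 10→5, 11→2

Verify φ preserves adjacency — for each edge of G1, its image is an edge of G2:
  (0,1) → (φ(0),φ(1)) = (1,9) ∈ E(G2) ✓
  (0,2) → (φ(0),φ(2)) = (1,10) ∈ E(G2) ✓
  (0,3) → (φ(0),φ(3)) = (1,7) ∈ E(G2) ✓
  (0,4) → (φ(0),φ(4)) = (1,3) ∈ E(G2) ✓
  (0,5) → (φ(0),φ(5)) = (1,11) ∈ E(G2) ✓
  (0,6) → (φ(0),φ(6)) = (1,8) ∈ E(G2) ✓
  (0,8) → (φ(0),φ(8)) = (1,4) ∈ E(G2) ✓
  (0,9) → (φ(0),φ(9)) = (1,6) ∈ E(G2) ✓
  (0,10) → (φ(0),φ(10)) = (1,5) ∈ E(G2) ✓
  (0,11) → (φ(0),φ(11)) = (1,2) ∈ E(G2) ✓
  (1,3) → (φ(1),φ(3)) = (7,9) ∈ E(G2) ✓
  (1,4) → (φ(1),φ(4)) = (3,9) ∈ E(G2) ✓
  (1,11) → (φ(1),φ(11)) = (2,9) ∈ E(G2) ✓
  (2,8) → (φ(2),φ(8)) = (4,10) ∈ E(G2) ✓
  (2,9) → (φ(2),φ(9)) = (6,10) ∈ E(G2) ✓
  (3,4) → (φ(3),φ(4)) = (3,7) ∈ E(G2) ✓
  (3,6) → (φ(3),φ(6)) = (7,8) ∈ E(G2) ✓
  (3,7) → (φ(3),φ(7)) = (0,7) ∈ E(G2) ✓
  (3,11) → (φ(3),φ(11)) = (2,7) ∈ E(G2) ✓
  (4,5) → (φ(4),φ(5)) = (3,11) ∈ E(G2) ✓
  (4,8) → (φ(4),φ(8)) = (3,4) ∈ E(G2) ✓
  (5,6) → (φ(5),φ(6)) = (8,11) ∈ E(G2) ✓
  (5,8) → (φ(5),φ(8)) = (4,11) ∈ E(G2) ✓
  (6,7) → (φ(6),φ(7)) = (0,8) ∈ E(G2) ✓
  (6,11) → (φ(6),φ(11)) = (2,8) ∈ E(G2) ✓
  (7,9) → (φ(7),φ(9)) = (0,6) ∈ E(G2) ✓
  (7,11) → (φ(7),φ(11)) = (0,2) ∈ E(G2) ✓
  (8,11) → (φ(8),φ(11)) = (2,4) ∈ E(G2) ✓
  (9,11) → (φ(9),φ(11)) = (2,6) ∈ E(G2) ✓
All 29 edges of G1 map to edges of G2, and |E(G1)| = |E(G2)| = 29, so φ is a bijection on edges as well as vertices. Hence G1 ≅ G2.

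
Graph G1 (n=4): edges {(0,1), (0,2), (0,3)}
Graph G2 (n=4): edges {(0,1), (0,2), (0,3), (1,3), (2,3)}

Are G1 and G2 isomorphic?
No, not isomorphic

The graphs are NOT isomorphic.

Counting edges: G1 has 3 edge(s); G2 has 5 edge(s).
Edge count is an isomorphism invariant (a bijection on vertices induces a bijection on edges), so differing edge counts rule out isomorphism.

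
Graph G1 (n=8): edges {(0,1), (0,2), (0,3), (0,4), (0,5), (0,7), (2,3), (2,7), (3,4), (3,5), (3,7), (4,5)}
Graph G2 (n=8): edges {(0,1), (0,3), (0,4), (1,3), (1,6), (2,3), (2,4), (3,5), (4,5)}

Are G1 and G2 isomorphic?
No, not isomorphic

The graphs are NOT isomorphic.

Counting triangles (3-cliques): G1 has 8, G2 has 1.
Triangle count is an isomorphism invariant, so differing triangle counts rule out isomorphism.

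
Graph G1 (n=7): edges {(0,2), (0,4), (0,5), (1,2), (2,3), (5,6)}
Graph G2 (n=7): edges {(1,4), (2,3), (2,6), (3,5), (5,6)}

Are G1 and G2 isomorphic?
No, not isomorphic

The graphs are NOT isomorphic.

Connected components of G1: 1 component(s) with vertex sets [[0, 1, 2, 3, 4, 5, 6]], sizes [7].
Connected components of G2: 3 component(s) with vertex sets [[0], [1, 4], [2, 3, 5, 6]], sizes [1, 2, 4].
The number of connected components (and the multiset of component sizes) is an isomorphism invariant — an isomorphism maps each component of G1 bijectively onto a component of G2. Since G1 has 1 component(s) and G2 has 3, they cannot be isomorphic.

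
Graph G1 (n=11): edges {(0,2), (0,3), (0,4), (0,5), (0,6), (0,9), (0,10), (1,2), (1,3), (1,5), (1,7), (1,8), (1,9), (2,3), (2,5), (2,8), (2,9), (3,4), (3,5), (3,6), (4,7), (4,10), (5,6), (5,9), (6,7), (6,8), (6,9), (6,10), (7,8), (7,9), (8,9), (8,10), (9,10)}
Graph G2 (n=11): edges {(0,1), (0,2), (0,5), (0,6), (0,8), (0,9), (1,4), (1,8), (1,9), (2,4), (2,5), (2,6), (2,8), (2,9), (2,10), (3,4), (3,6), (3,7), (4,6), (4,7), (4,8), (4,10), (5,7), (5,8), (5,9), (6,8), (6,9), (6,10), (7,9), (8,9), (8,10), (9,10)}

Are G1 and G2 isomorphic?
No, not isomorphic

The graphs are NOT isomorphic.

Counting triangles (3-cliques): G1 has 33, G2 has 35.
Triangle count is an isomorphism invariant, so differing triangle counts rule out isomorphism.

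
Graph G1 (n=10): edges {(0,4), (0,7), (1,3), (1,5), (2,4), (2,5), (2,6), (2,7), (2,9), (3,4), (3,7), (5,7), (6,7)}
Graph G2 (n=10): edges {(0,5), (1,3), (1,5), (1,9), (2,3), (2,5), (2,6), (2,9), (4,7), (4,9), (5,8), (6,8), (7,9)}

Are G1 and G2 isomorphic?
No, not isomorphic

The graphs are NOT isomorphic.

Counting triangles (3-cliques): G1 has 2, G2 has 1.
Triangle count is an isomorphism invariant, so differing triangle counts rule out isomorphism.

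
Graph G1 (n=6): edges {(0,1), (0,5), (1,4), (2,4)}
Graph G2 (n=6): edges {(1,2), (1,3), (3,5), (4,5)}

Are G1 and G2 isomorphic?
Yes, isomorphic

The graphs are isomorphic.
One valid mapping φ: V(G1) → V(G2): 0→5, 1→3, 2→2, 3→0, 4→1, 5→4

Verify φ preserves adjacency — for each edge of G1, its image is an edge of G2:
  (0,1) → (φ(0),φ(1)) = (3,5) ∈ E(G2) ✓
  (0,5) → (φ(0),φ(5)) = (4,5) ∈ E(G2) ✓
  (1,4) → (φ(1),φ(4)) = (1,3) ∈ E(G2) ✓
  (2,4) → (φ(2),φ(4)) = (1,2) ∈ E(G2) ✓
All 4 edges of G1 map to edges of G2, and |E(G1)| = |E(G2)| = 4, so φ is a bijection on edges as well as vertices. Hence G1 ≅ G2.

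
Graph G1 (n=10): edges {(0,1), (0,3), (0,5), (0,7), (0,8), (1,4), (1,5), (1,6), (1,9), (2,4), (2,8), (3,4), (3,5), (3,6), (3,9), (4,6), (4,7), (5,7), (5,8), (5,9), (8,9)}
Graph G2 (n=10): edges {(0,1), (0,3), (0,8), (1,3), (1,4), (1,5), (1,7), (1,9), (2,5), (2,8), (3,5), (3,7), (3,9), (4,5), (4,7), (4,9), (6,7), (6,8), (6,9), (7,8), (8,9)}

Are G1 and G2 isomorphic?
Yes, isomorphic

The graphs are isomorphic.
One valid mapping φ: V(G1) → V(G2): 0→3, 1→7, 2→2, 3→9, 4→8, 5→1, 6→6, 7→0, 8→5, 9→4

Verify φ preserves adjacency — for each edge of G1, its image is an edge of G2:
  (0,1) → (φ(0),φ(1)) = (3,7) ∈ E(G2) ✓
  (0,3) → (φ(0),φ(3)) = (3,9) ∈ E(G2) ✓
  (0,5) → (φ(0),φ(5)) = (1,3) ∈ E(G2) ✓
  (0,7) → (φ(0),φ(7)) = (0,3) ∈ E(G2) ✓
  (0,8) → (φ(0),φ(8)) = (3,5) ∈ E(G2) ✓
  (1,4) → (φ(1),φ(4)) = (7,8) ∈ E(G2) ✓
  (1,5) → (φ(1),φ(5)) = (1,7) ∈ E(G2) ✓
  (1,6) → (φ(1),φ(6)) = (6,7) ∈ E(G2) ✓
  (1,9) → (φ(1),φ(9)) = (4,7) ∈ E(G2) ✓
  (2,4) → (φ(2),φ(4)) = (2,8) ∈ E(G2) ✓
  (2,8) → (φ(2),φ(8)) = (2,5) ∈ E(G2) ✓
  (3,4) → (φ(3),φ(4)) = (8,9) ∈ E(G2) ✓
  (3,5) → (φ(3),φ(5)) = (1,9) ∈ E(G2) ✓
  (3,6) → (φ(3),φ(6)) = (6,9) ∈ E(G2) ✓
  (3,9) → (φ(3),φ(9)) = (4,9) ∈ E(G2) ✓
  (4,6) → (φ(4),φ(6)) = (6,8) ∈ E(G2) ✓
  (4,7) → (φ(4),φ(7)) = (0,8) ∈ E(G2) ✓
  (5,7) → (φ(5),φ(7)) = (0,1) ∈ E(G2) ✓
  (5,8) → (φ(5),φ(8)) = (1,5) ∈ E(G2) ✓
  (5,9) → (φ(5),φ(9)) = (1,4) ∈ E(G2) ✓
  (8,9) → (φ(8),φ(9)) = (4,5) ∈ E(G2) ✓
All 21 edges of G1 map to edges of G2, and |E(G1)| = |E(G2)| = 21, so φ is a bijection on edges as well as vertices. Hence G1 ≅ G2.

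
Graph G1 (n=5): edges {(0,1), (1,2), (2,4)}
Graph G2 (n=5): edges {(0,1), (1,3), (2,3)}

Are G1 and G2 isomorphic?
Yes, isomorphic

The graphs are isomorphic.
One valid mapping φ: V(G1) → V(G2): 0→0, 1→1, 2→3, 3→4, 4→2

Verify φ preserves adjacency — for each edge of G1, its image is an edge of G2:
  (0,1) → (φ(0),φ(1)) = (0,1) ∈ E(G2) ✓
  (1,2) → (φ(1),φ(2)) = (1,3) ∈ E(G2) ✓
  (2,4) → (φ(2),φ(4)) = (2,3) ∈ E(G2) ✓
All 3 edges of G1 map to edges of G2, and |E(G1)| = |E(G2)| = 3, so φ is a bijection on edges as well as vertices. Hence G1 ≅ G2.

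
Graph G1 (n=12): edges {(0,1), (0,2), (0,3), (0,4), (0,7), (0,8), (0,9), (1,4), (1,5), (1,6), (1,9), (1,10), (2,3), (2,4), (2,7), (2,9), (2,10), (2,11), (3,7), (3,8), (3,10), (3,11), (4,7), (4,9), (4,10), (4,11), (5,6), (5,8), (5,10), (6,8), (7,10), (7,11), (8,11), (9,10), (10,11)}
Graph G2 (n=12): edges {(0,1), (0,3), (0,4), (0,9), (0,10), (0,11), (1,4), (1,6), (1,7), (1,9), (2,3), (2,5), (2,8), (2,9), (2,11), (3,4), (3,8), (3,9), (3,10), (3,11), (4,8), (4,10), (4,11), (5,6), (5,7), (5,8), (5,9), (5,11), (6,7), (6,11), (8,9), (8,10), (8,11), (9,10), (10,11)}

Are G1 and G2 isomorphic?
Yes, isomorphic

The graphs are isomorphic.
One valid mapping φ: V(G1) → V(G2): 0→9, 1→5, 2→3, 3→0, 4→8, 5→6, 6→7, 7→10, 8→1, 9→2, 10→11, 11→4

Verify φ preserves adjacency — for each edge of G1, its image is an edge of G2:
  (0,1) → (φ(0),φ(1)) = (5,9) ∈ E(G2) ✓
  (0,2) → (φ(0),φ(2)) = (3,9) ∈ E(G2) ✓
  (0,3) → (φ(0),φ(3)) = (0,9) ∈ E(G2) ✓
  (0,4) → (φ(0),φ(4)) = (8,9) ∈ E(G2) ✓
  (0,7) → (φ(0),φ(7)) = (9,10) ∈ E(G2) ✓
  (0,8) → (φ(0),φ(8)) = (1,9) ∈ E(G2) ✓
  (0,9) → (φ(0),φ(9)) = (2,9) ∈ E(G2) ✓
  (1,4) → (φ(1),φ(4)) = (5,8) ∈ E(G2) ✓
  (1,5) → (φ(1),φ(5)) = (5,6) ∈ E(G2) ✓
  (1,6) → (φ(1),φ(6)) = (5,7) ∈ E(G2) ✓
  (1,9) → (φ(1),φ(9)) = (2,5) ∈ E(G2) ✓
  (1,10) → (φ(1),φ(10)) = (5,11) ∈ E(G2) ✓
  (2,3) → (φ(2),φ(3)) = (0,3) ∈ E(G2) ✓
  (2,4) → (φ(2),φ(4)) = (3,8) ∈ E(G2) ✓
  (2,7) → (φ(2),φ(7)) = (3,10) ∈ E(G2) ✓
  (2,9) → (φ(2),φ(9)) = (2,3) ∈ E(G2) ✓
  (2,10) → (φ(2),φ(10)) = (3,11) ∈ E(G2) ✓
  (2,11) → (φ(2),φ(11)) = (3,4) ∈ E(G2) ✓
  (3,7) → (φ(3),φ(7)) = (0,10) ∈ E(G2) ✓
  (3,8) → (φ(3),φ(8)) = (0,1) ∈ E(G2) ✓
  (3,10) → (φ(3),φ(10)) = (0,11) ∈ E(G2) ✓
  (3,11) → (φ(3),φ(11)) = (0,4) ∈ E(G2) ✓
  (4,7) → (φ(4),φ(7)) = (8,10) ∈ E(G2) ✓
  (4,9) → (φ(4),φ(9)) = (2,8) ∈ E(G2) ✓
  (4,10) → (φ(4),φ(10)) = (8,11) ∈ E(G2) ✓
  (4,11) → (φ(4),φ(11)) = (4,8) ∈ E(G2) ✓
  (5,6) → (φ(5),φ(6)) = (6,7) ∈ E(G2) ✓
  (5,8) → (φ(5),φ(8)) = (1,6) ∈ E(G2) ✓
  (5,10) → (φ(5),φ(10)) = (6,11) ∈ E(G2) ✓
  (6,8) → (φ(6),φ(8)) = (1,7) ∈ E(G2) ✓
  (7,10) → (φ(7),φ(10)) = (10,11) ∈ E(G2) ✓
  (7,11) → (φ(7),φ(11)) = (4,10) ∈ E(G2) ✓
  (8,11) → (φ(8),φ(11)) = (1,4) ∈ E(G2) ✓
  (9,10) → (φ(9),φ(10)) = (2,11) ∈ E(G2) ✓
  (10,11) → (φ(10),φ(11)) = (4,11) ∈ E(G2) ✓
All 35 edges of G1 map to edges of G2, and |E(G1)| = |E(G2)| = 35, so φ is a bijection on edges as well as vertices. Hence G1 ≅ G2.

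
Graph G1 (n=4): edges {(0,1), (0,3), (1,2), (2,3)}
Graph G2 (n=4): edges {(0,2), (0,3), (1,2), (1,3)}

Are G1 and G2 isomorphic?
Yes, isomorphic

The graphs are isomorphic.
One valid mapping φ: V(G1) → V(G2): 0→0, 1→3, 2→1, 3→2

Verify φ preserves adjacency — for each edge of G1, its image is an edge of G2:
  (0,1) → (φ(0),φ(1)) = (0,3) ∈ E(G2) ✓
  (0,3) → (φ(0),φ(3)) = (0,2) ∈ E(G2) ✓
  (1,2) → (φ(1),φ(2)) = (1,3) ∈ E(G2) ✓
  (2,3) → (φ(2),φ(3)) = (1,2) ∈ E(G2) ✓
All 4 edges of G1 map to edges of G2, and |E(G1)| = |E(G2)| = 4, so φ is a bijection on edges as well as vertices. Hence G1 ≅ G2.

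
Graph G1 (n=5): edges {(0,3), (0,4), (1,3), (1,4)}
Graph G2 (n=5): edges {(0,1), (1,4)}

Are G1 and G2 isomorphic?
No, not isomorphic

The graphs are NOT isomorphic.

Connected components of G1: 2 component(s) with vertex sets [[2], [0, 1, 3, 4]], sizes [1, 4].
Connected components of G2: 3 component(s) with vertex sets [[2], [3], [0, 1, 4]], sizes [1, 1, 3].
The number of connected components (and the multiset of component sizes) is an isomorphism invariant — an isomorphism maps each component of G1 bijectively onto a component of G2. Since G1 has 2 component(s) and G2 has 3, they cannot be isomorphic.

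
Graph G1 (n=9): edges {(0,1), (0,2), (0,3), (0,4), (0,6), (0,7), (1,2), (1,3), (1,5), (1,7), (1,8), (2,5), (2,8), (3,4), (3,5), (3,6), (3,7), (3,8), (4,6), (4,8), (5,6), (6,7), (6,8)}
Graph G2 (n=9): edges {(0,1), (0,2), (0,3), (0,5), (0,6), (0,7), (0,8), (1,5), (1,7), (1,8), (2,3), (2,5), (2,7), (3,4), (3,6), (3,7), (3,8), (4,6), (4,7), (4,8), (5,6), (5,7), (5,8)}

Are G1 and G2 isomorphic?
Yes, isomorphic

The graphs are isomorphic.
One valid mapping φ: V(G1) → V(G2): 0→7, 1→3, 2→4, 3→0, 4→1, 5→6, 6→5, 7→2, 8→8

Verify φ preserves adjacency — for each edge of G1, its image is an edge of G2:
  (0,1) → (φ(0),φ(1)) = (3,7) ∈ E(G2) ✓
  (0,2) → (φ(0),φ(2)) = (4,7) ∈ E(G2) ✓
  (0,3) → (φ(0),φ(3)) = (0,7) ∈ E(G2) ✓
  (0,4) → (φ(0),φ(4)) = (1,7) ∈ E(G2) ✓
  (0,6) → (φ(0),φ(6)) = (5,7) ∈ E(G2) ✓
  (0,7) → (φ(0),φ(7)) = (2,7) ∈ E(G2) ✓
  (1,2) → (φ(1),φ(2)) = (3,4) ∈ E(G2) ✓
  (1,3) → (φ(1),φ(3)) = (0,3) ∈ E(G2) ✓
  (1,5) → (φ(1),φ(5)) = (3,6) ∈ E(G2) ✓
  (1,7) → (φ(1),φ(7)) = (2,3) ∈ E(G2) ✓
  (1,8) → (φ(1),φ(8)) = (3,8) ∈ E(G2) ✓
  (2,5) → (φ(2),φ(5)) = (4,6) ∈ E(G2) ✓
  (2,8) → (φ(2),φ(8)) = (4,8) ∈ E(G2) ✓
  (3,4) → (φ(3),φ(4)) = (0,1) ∈ E(G2) ✓
  (3,5) → (φ(3),φ(5)) = (0,6) ∈ E(G2) ✓
  (3,6) → (φ(3),φ(6)) = (0,5) ∈ E(G2) ✓
  (3,7) → (φ(3),φ(7)) = (0,2) ∈ E(G2) ✓
  (3,8) → (φ(3),φ(8)) = (0,8) ∈ E(G2) ✓
  (4,6) → (φ(4),φ(6)) = (1,5) ∈ E(G2) ✓
  (4,8) → (φ(4),φ(8)) = (1,8) ∈ E(G2) ✓
  (5,6) → (φ(5),φ(6)) = (5,6) ∈ E(G2) ✓
  (6,7) → (φ(6),φ(7)) = (2,5) ∈ E(G2) ✓
  (6,8) → (φ(6),φ(8)) = (5,8) ∈ E(G2) ✓
All 23 edges of G1 map to edges of G2, and |E(G1)| = |E(G2)| = 23, so φ is a bijection on edges as well as vertices. Hence G1 ≅ G2.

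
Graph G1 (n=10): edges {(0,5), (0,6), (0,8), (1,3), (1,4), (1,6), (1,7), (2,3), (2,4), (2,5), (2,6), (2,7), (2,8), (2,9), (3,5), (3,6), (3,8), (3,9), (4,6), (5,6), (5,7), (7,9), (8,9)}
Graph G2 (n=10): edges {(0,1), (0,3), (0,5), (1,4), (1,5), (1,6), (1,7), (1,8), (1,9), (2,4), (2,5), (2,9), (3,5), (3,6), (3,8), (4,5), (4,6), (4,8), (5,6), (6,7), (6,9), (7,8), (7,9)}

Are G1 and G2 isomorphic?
Yes, isomorphic

The graphs are isomorphic.
One valid mapping φ: V(G1) → V(G2): 0→2, 1→3, 2→1, 3→6, 4→0, 5→4, 6→5, 7→8, 8→9, 9→7

Verify φ preserves adjacency — for each edge of G1, its image is an edge of G2:
  (0,5) → (φ(0),φ(5)) = (2,4) ∈ E(G2) ✓
  (0,6) → (φ(0),φ(6)) = (2,5) ∈ E(G2) ✓
  (0,8) → (φ(0),φ(8)) = (2,9) ∈ E(G2) ✓
  (1,3) → (φ(1),φ(3)) = (3,6) ∈ E(G2) ✓
  (1,4) → (φ(1),φ(4)) = (0,3) ∈ E(G2) ✓
  (1,6) → (φ(1),φ(6)) = (3,5) ∈ E(G2) ✓
  (1,7) → (φ(1),φ(7)) = (3,8) ∈ E(G2) ✓
  (2,3) → (φ(2),φ(3)) = (1,6) ∈ E(G2) ✓
  (2,4) → (φ(2),φ(4)) = (0,1) ∈ E(G2) ✓
  (2,5) → (φ(2),φ(5)) = (1,4) ∈ E(G2) ✓
  (2,6) → (φ(2),φ(6)) = (1,5) ∈ E(G2) ✓
  (2,7) → (φ(2),φ(7)) = (1,8) ∈ E(G2) ✓
  (2,8) → (φ(2),φ(8)) = (1,9) ∈ E(G2) ✓
  (2,9) → (φ(2),φ(9)) = (1,7) ∈ E(G2) ✓
  (3,5) → (φ(3),φ(5)) = (4,6) ∈ E(G2) ✓
  (3,6) → (φ(3),φ(6)) = (5,6) ∈ E(G2) ✓
  (3,8) → (φ(3),φ(8)) = (6,9) ∈ E(G2) ✓
  (3,9) → (φ(3),φ(9)) = (6,7) ∈ E(G2) ✓
  (4,6) → (φ(4),φ(6)) = (0,5) ∈ E(G2) ✓
  (5,6) → (φ(5),φ(6)) = (4,5) ∈ E(G2) ✓
  (5,7) → (φ(5),φ(7)) = (4,8) ∈ E(G2) ✓
  (7,9) → (φ(7),φ(9)) = (7,8) ∈ E(G2) ✓
  (8,9) → (φ(8),φ(9)) = (7,9) ∈ E(G2) ✓
All 23 edges of G1 map to edges of G2, and |E(G1)| = |E(G2)| = 23, so φ is a bijection on edges as well as vertices. Hence G1 ≅ G2.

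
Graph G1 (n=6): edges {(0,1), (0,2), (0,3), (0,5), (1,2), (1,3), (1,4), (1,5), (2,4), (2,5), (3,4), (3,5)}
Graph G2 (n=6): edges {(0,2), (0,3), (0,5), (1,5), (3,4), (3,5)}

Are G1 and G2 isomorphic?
No, not isomorphic

The graphs are NOT isomorphic.

Degrees in G1: deg(0)=4, deg(1)=5, deg(2)=4, deg(3)=4, deg(4)=3, deg(5)=4.
Sorted degree sequence of G1: [5, 4, 4, 4, 4, 3].
Degrees in G2: deg(0)=3, deg(1)=1, deg(2)=1, deg(3)=3, deg(4)=1, deg(5)=3.
Sorted degree sequence of G2: [3, 3, 3, 1, 1, 1].
The (sorted) degree sequence is an isomorphism invariant, so since G1 and G2 have different degree sequences they cannot be isomorphic.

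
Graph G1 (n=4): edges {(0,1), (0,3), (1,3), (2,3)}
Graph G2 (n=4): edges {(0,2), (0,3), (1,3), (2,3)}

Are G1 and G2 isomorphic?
Yes, isomorphic

The graphs are isomorphic.
One valid mapping φ: V(G1) → V(G2): 0→0, 1→2, 2→1, 3→3

Verify φ preserves adjacency — for each edge of G1, its image is an edge of G2:
  (0,1) → (φ(0),φ(1)) = (0,2) ∈ E(G2) ✓
  (0,3) → (φ(0),φ(3)) = (0,3) ∈ E(G2) ✓
  (1,3) → (φ(1),φ(3)) = (2,3) ∈ E(G2) ✓
  (2,3) → (φ(2),φ(3)) = (1,3) ∈ E(G2) ✓
All 4 edges of G1 map to edges of G2, and |E(G1)| = |E(G2)| = 4, so φ is a bijection on edges as well as vertices. Hence G1 ≅ G2.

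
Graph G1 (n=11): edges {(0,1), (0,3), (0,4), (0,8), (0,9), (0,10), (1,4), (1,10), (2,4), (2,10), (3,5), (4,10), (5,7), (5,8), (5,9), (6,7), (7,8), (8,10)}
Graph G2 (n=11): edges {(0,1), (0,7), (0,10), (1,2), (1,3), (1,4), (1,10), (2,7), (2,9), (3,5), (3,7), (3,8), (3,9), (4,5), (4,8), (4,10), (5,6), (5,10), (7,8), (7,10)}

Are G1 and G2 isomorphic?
No, not isomorphic

The graphs are NOT isomorphic.

Counting triangles (3-cliques): G1 has 7, G2 has 5.
Triangle count is an isomorphism invariant, so differing triangle counts rule out isomorphism.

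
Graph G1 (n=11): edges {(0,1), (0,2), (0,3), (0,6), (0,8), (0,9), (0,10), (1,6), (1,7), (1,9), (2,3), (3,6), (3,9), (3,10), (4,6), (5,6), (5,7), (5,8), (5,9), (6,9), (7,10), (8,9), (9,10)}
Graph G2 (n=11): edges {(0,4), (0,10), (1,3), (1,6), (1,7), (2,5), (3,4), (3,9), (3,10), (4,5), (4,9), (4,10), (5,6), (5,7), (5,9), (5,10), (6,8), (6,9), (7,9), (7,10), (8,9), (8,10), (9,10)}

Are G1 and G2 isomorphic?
Yes, isomorphic

The graphs are isomorphic.
One valid mapping φ: V(G1) → V(G2): 0→10, 1→7, 2→0, 3→4, 4→2, 5→6, 6→5, 7→1, 8→8, 9→9, 10→3

Verify φ preserves adjacency — for each edge of G1, its image is an edge of G2:
  (0,1) → (φ(0),φ(1)) = (7,10) ∈ E(G2) ✓
  (0,2) → (φ(0),φ(2)) = (0,10) ∈ E(G2) ✓
  (0,3) → (φ(0),φ(3)) = (4,10) ∈ E(G2) ✓
  (0,6) → (φ(0),φ(6)) = (5,10) ∈ E(G2) ✓
  (0,8) → (φ(0),φ(8)) = (8,10) ∈ E(G2) ✓
  (0,9) → (φ(0),φ(9)) = (9,10) ∈ E(G2) ✓
  (0,10) → (φ(0),φ(10)) = (3,10) ∈ E(G2) ✓
  (1,6) → (φ(1),φ(6)) = (5,7) ∈ E(G2) ✓
  (1,7) → (φ(1),φ(7)) = (1,7) ∈ E(G2) ✓
  (1,9) → (φ(1),φ(9)) = (7,9) ∈ E(G2) ✓
  (2,3) → (φ(2),φ(3)) = (0,4) ∈ E(G2) ✓
  (3,6) → (φ(3),φ(6)) = (4,5) ∈ E(G2) ✓
  (3,9) → (φ(3),φ(9)) = (4,9) ∈ E(G2) ✓
  (3,10) → (φ(3),φ(10)) = (3,4) ∈ E(G2) ✓
  (4,6) → (φ(4),φ(6)) = (2,5) ∈ E(G2) ✓
  (5,6) → (φ(5),φ(6)) = (5,6) ∈ E(G2) ✓
  (5,7) → (φ(5),φ(7)) = (1,6) ∈ E(G2) ✓
  (5,8) → (φ(5),φ(8)) = (6,8) ∈ E(G2) ✓
  (5,9) → (φ(5),φ(9)) = (6,9) ∈ E(G2) ✓
  (6,9) → (φ(6),φ(9)) = (5,9) ∈ E(G2) ✓
  (7,10) → (φ(7),φ(10)) = (1,3) ∈ E(G2) ✓
  (8,9) → (φ(8),φ(9)) = (8,9) ∈ E(G2) ✓
  (9,10) → (φ(9),φ(10)) = (3,9) ∈ E(G2) ✓
All 23 edges of G1 map to edges of G2, and |E(G1)| = |E(G2)| = 23, so φ is a bijection on edges as well as vertices. Hence G1 ≅ G2.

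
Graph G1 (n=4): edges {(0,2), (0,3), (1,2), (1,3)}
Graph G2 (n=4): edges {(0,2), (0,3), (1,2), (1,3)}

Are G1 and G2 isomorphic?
Yes, isomorphic

The graphs are isomorphic.
One valid mapping φ: V(G1) → V(G2): 0→1, 1→0, 2→3, 3→2

Verify φ preserves adjacency — for each edge of G1, its image is an edge of G2:
  (0,2) → (φ(0),φ(2)) = (1,3) ∈ E(G2) ✓
  (0,3) → (φ(0),φ(3)) = (1,2) ∈ E(G2) ✓
  (1,2) → (φ(1),φ(2)) = (0,3) ∈ E(G2) ✓
  (1,3) → (φ(1),φ(3)) = (0,2) ∈ E(G2) ✓
All 4 edges of G1 map to edges of G2, and |E(G1)| = |E(G2)| = 4, so φ is a bijection on edges as well as vertices. Hence G1 ≅ G2.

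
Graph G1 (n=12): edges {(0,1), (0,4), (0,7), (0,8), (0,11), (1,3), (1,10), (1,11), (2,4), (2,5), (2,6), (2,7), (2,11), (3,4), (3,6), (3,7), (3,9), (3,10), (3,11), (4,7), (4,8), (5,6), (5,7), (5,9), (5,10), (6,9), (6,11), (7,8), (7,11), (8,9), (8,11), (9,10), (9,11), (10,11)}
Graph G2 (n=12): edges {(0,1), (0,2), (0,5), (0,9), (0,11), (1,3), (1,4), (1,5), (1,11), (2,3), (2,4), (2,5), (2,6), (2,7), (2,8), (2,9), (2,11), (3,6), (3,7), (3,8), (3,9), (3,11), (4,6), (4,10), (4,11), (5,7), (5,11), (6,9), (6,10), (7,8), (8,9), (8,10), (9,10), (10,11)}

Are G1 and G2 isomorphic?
Yes, isomorphic

The graphs are isomorphic.
One valid mapping φ: V(G1) → V(G2): 0→5, 1→7, 2→4, 3→3, 4→1, 5→10, 6→6, 7→11, 8→0, 9→9, 10→8, 11→2

Verify φ preserves adjacency — for each edge of G1, its image is an edge of G2:
  (0,1) → (φ(0),φ(1)) = (5,7) ∈ E(G2) ✓
  (0,4) → (φ(0),φ(4)) = (1,5) ∈ E(G2) ✓
  (0,7) → (φ(0),φ(7)) = (5,11) ∈ E(G2) ✓
  (0,8) → (φ(0),φ(8)) = (0,5) ∈ E(G2) ✓
  (0,11) → (φ(0),φ(11)) = (2,5) ∈ E(G2) ✓
  (1,3) → (φ(1),φ(3)) = (3,7) ∈ E(G2) ✓
  (1,10) → (φ(1),φ(10)) = (7,8) ∈ E(G2) ✓
  (1,11) → (φ(1),φ(11)) = (2,7) ∈ E(G2) ✓
  (2,4) → (φ(2),φ(4)) = (1,4) ∈ E(G2) ✓
  (2,5) → (φ(2),φ(5)) = (4,10) ∈ E(G2) ✓
  (2,6) → (φ(2),φ(6)) = (4,6) ∈ E(G2) ✓
  (2,7) → (φ(2),φ(7)) = (4,11) ∈ E(G2) ✓
  (2,11) → (φ(2),φ(11)) = (2,4) ∈ E(G2) ✓
  (3,4) → (φ(3),φ(4)) = (1,3) ∈ E(G2) ✓
  (3,6) → (φ(3),φ(6)) = (3,6) ∈ E(G2) ✓
  (3,7) → (φ(3),φ(7)) = (3,11) ∈ E(G2) ✓
  (3,9) → (φ(3),φ(9)) = (3,9) ∈ E(G2) ✓
  (3,10) → (φ(3),φ(10)) = (3,8) ∈ E(G2) ✓
  (3,11) → (φ(3),φ(11)) = (2,3) ∈ E(G2) ✓
  (4,7) → (φ(4),φ(7)) = (1,11) ∈ E(G2) ✓
  (4,8) → (φ(4),φ(8)) = (0,1) ∈ E(G2) ✓
  (5,6) → (φ(5),φ(6)) = (6,10) ∈ E(G2) ✓
  (5,7) → (φ(5),φ(7)) = (10,11) ∈ E(G2) ✓
  (5,9) → (φ(5),φ(9)) = (9,10) ∈ E(G2) ✓
  (5,10) → (φ(5),φ(10)) = (8,10) ∈ E(G2) ✓
  (6,9) → (φ(6),φ(9)) = (6,9) ∈ E(G2) ✓
  (6,11) → (φ(6),φ(11)) = (2,6) ∈ E(G2) ✓
  (7,8) → (φ(7),φ(8)) = (0,11) ∈ E(G2) ✓
  (7,11) → (φ(7),φ(11)) = (2,11) ∈ E(G2) ✓
  (8,9) → (φ(8),φ(9)) = (0,9) ∈ E(G2) ✓
  (8,11) → (φ(8),φ(11)) = (0,2) ∈ E(G2) ✓
  (9,10) → (φ(9),φ(10)) = (8,9) ∈ E(G2) ✓
  (9,11) → (φ(9),φ(11)) = (2,9) ∈ E(G2) ✓
  (10,11) → (φ(10),φ(11)) = (2,8) ∈ E(G2) ✓
All 34 edges of G1 map to edges of G2, and |E(G1)| = |E(G2)| = 34, so φ is a bijection on edges as well as vertices. Hence G1 ≅ G2.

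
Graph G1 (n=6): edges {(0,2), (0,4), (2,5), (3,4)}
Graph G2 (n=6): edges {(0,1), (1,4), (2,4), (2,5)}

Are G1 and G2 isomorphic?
Yes, isomorphic

The graphs are isomorphic.
One valid mapping φ: V(G1) → V(G2): 0→4, 1→3, 2→2, 3→0, 4→1, 5→5

Verify φ preserves adjacency — for each edge of G1, its image is an edge of G2:
  (0,2) → (φ(0),φ(2)) = (2,4) ∈ E(G2) ✓
  (0,4) → (φ(0),φ(4)) = (1,4) ∈ E(G2) ✓
  (2,5) → (φ(2),φ(5)) = (2,5) ∈ E(G2) ✓
  (3,4) → (φ(3),φ(4)) = (0,1) ∈ E(G2) ✓
All 4 edges of G1 map to edges of G2, and |E(G1)| = |E(G2)| = 4, so φ is a bijection on edges as well as vertices. Hence G1 ≅ G2.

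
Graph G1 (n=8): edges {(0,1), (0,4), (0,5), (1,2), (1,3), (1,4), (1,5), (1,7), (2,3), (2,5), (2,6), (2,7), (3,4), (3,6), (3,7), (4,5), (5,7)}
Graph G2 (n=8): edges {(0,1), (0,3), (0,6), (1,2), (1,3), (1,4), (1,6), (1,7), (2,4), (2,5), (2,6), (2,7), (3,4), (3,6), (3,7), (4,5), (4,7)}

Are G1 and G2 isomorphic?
Yes, isomorphic

The graphs are isomorphic.
One valid mapping φ: V(G1) → V(G2): 0→0, 1→1, 2→4, 3→2, 4→6, 5→3, 6→5, 7→7

Verify φ preserves adjacency — for each edge of G1, its image is an edge of G2:
  (0,1) → (φ(0),φ(1)) = (0,1) ∈ E(G2) ✓
  (0,4) → (φ(0),φ(4)) = (0,6) ∈ E(G2) ✓
  (0,5) → (φ(0),φ(5)) = (0,3) ∈ E(G2) ✓
  (1,2) → (φ(1),φ(2)) = (1,4) ∈ E(G2) ✓
  (1,3) → (φ(1),φ(3)) = (1,2) ∈ E(G2) ✓
  (1,4) → (φ(1),φ(4)) = (1,6) ∈ E(G2) ✓
  (1,5) → (φ(1),φ(5)) = (1,3) ∈ E(G2) ✓
  (1,7) → (φ(1),φ(7)) = (1,7) ∈ E(G2) ✓
  (2,3) → (φ(2),φ(3)) = (2,4) ∈ E(G2) ✓
  (2,5) → (φ(2),φ(5)) = (3,4) ∈ E(G2) ✓
  (2,6) → (φ(2),φ(6)) = (4,5) ∈ E(G2) ✓
  (2,7) → (φ(2),φ(7)) = (4,7) ∈ E(G2) ✓
  (3,4) → (φ(3),φ(4)) = (2,6) ∈ E(G2) ✓
  (3,6) → (φ(3),φ(6)) = (2,5) ∈ E(G2) ✓
  (3,7) → (φ(3),φ(7)) = (2,7) ∈ E(G2) ✓
  (4,5) → (φ(4),φ(5)) = (3,6) ∈ E(G2) ✓
  (5,7) → (φ(5),φ(7)) = (3,7) ∈ E(G2) ✓
All 17 edges of G1 map to edges of G2, and |E(G1)| = |E(G2)| = 17, so φ is a bijection on edges as well as vertices. Hence G1 ≅ G2.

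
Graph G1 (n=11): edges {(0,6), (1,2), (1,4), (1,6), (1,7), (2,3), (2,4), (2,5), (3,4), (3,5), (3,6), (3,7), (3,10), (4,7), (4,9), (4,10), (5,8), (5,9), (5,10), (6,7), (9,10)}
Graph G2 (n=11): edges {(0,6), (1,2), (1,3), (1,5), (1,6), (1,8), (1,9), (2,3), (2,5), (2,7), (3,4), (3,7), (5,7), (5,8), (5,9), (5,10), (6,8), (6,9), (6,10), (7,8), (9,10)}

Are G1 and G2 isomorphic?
Yes, isomorphic

The graphs are isomorphic.
One valid mapping φ: V(G1) → V(G2): 0→4, 1→7, 2→8, 3→1, 4→5, 5→6, 6→3, 7→2, 8→0, 9→10, 10→9

Verify φ preserves adjacency — for each edge of G1, its image is an edge of G2:
  (0,6) → (φ(0),φ(6)) = (3,4) ∈ E(G2) ✓
  (1,2) → (φ(1),φ(2)) = (7,8) ∈ E(G2) ✓
  (1,4) → (φ(1),φ(4)) = (5,7) ∈ E(G2) ✓
  (1,6) → (φ(1),φ(6)) = (3,7) ∈ E(G2) ✓
  (1,7) → (φ(1),φ(7)) = (2,7) ∈ E(G2) ✓
  (2,3) → (φ(2),φ(3)) = (1,8) ∈ E(G2) ✓
  (2,4) → (φ(2),φ(4)) = (5,8) ∈ E(G2) ✓
  (2,5) → (φ(2),φ(5)) = (6,8) ∈ E(G2) ✓
  (3,4) → (φ(3),φ(4)) = (1,5) ∈ E(G2) ✓
  (3,5) → (φ(3),φ(5)) = (1,6) ∈ E(G2) ✓
  (3,6) → (φ(3),φ(6)) = (1,3) ∈ E(G2) ✓
  (3,7) → (φ(3),φ(7)) = (1,2) ∈ E(G2) ✓
  (3,10) → (φ(3),φ(10)) = (1,9) ∈ E(G2) ✓
  (4,7) → (φ(4),φ(7)) = (2,5) ∈ E(G2) ✓
  (4,9) → (φ(4),φ(9)) = (5,10) ∈ E(G2) ✓
  (4,10) → (φ(4),φ(10)) = (5,9) ∈ E(G2) ✓
  (5,8) → (φ(5),φ(8)) = (0,6) ∈ E(G2) ✓
  (5,9) → (φ(5),φ(9)) = (6,10) ∈ E(G2) ✓
  (5,10) → (φ(5),φ(10)) = (6,9) ∈ E(G2) ✓
  (6,7) → (φ(6),φ(7)) = (2,3) ∈ E(G2) ✓
  (9,10) → (φ(9),φ(10)) = (9,10) ∈ E(G2) ✓
All 21 edges of G1 map to edges of G2, and |E(G1)| = |E(G2)| = 21, so φ is a bijection on edges as well as vertices. Hence G1 ≅ G2.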